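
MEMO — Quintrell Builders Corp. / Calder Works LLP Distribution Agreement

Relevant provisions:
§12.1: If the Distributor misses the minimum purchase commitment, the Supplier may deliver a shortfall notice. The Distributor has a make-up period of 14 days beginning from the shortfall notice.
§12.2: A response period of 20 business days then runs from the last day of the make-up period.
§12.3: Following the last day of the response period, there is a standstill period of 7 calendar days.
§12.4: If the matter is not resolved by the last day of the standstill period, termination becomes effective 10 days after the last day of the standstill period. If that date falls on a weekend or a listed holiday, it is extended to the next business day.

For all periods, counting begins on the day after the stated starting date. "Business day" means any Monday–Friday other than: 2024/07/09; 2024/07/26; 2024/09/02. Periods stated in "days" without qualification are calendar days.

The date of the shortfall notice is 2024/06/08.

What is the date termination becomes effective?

The last day of the make-up period: 2024/06/08 + 14 days = 2024/06/22.
The last day of the response period: 20 business days after Saturday, 2024/06/22, skipping weekends and the listed holiday on Jul 9 — Jun 24, Jun 25, Jun 26, Jun 27, …, Jul 18, Jul 19, Jul 22 — lands on Monday, 2024/07/22.
Adding 7 calendar days to 2024/07/22 gives 2024/07/29, which is the last day of the standstill period.
Adding 10 calendar days to 2024/07/29 gives 2024/08/08, which is the date termination becomes effective. 2024/08/08 is a Thursday and is not a listed holiday, so no roll-forward applies.

2024/08/08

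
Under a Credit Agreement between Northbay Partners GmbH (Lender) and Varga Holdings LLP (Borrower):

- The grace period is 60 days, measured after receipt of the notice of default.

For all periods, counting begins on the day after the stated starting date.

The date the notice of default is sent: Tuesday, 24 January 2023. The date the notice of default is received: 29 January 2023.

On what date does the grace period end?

The last day of the grace period: 60 calendar days after 29 January 2023 is 30 March 2023.

30 March 2023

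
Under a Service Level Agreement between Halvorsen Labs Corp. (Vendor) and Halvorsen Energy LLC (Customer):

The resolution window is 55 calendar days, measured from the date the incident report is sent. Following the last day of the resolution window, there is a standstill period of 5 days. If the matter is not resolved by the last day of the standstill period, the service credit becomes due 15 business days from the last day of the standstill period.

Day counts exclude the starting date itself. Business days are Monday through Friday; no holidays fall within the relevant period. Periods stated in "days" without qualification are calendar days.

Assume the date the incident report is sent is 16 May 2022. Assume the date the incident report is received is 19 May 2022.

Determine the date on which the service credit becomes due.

The last day of the resolution window: 16 May 2022 + 55 days = 10 July 2022.
The last day of the standstill period: 5 calendar days after 10 July 2022 is 15 July 2022.
From Friday, 15 July 2022, 15 business days (Jul 18, Jul 19, Jul 20, Jul 21, …, Aug 3, Aug 4, Aug 5, skipping weekends) brings us to Friday, 5 August 2022, which is the date on which the service credit becomes due.

5 August 2022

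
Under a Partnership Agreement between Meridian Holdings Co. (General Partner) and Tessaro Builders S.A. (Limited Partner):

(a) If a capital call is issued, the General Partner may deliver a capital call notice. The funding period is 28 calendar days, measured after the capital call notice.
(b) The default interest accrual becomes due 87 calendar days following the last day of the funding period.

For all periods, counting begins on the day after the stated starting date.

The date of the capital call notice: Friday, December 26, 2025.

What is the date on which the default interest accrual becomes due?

The last day of the funding period: 28 calendar days after December 26, 2025 is January 23, 2026.
Adding 87 calendar days to January 23, 2026 gives April 20, 2026, which is the date on which the default interest accrual becomes due.

April 20, 2026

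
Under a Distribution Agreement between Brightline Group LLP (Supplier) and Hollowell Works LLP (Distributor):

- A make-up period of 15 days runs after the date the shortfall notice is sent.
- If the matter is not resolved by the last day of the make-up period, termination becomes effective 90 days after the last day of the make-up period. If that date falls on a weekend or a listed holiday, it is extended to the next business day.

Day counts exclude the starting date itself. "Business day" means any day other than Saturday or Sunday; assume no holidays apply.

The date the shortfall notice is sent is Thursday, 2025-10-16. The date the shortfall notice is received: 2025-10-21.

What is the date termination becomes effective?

Adding 15 calendar days to 2025-10-16 gives 2025-10-31, which is the last day of the make-up period.
Adding 90 calendar days to 2025-10-31 gives 2026-01-29, which is the date termination becomes effective. 2026-01-29 is a Thursday, so no roll-forward applies.

2026-01-29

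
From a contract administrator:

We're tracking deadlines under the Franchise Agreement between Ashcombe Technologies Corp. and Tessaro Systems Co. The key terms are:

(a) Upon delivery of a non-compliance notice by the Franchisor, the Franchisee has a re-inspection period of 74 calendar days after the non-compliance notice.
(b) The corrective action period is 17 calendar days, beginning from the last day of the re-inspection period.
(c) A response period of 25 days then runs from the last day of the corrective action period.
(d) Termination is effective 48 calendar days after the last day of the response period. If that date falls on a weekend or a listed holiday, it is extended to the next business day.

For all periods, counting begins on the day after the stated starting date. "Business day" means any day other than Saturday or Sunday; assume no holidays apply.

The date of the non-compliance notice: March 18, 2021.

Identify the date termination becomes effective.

The last day of the re-inspection period: 74 calendar days after March 18, 2021 is May 31, 2021.
The last day of the corrective action period: May 31, 2021 + 17 days = June 17, 2021.
The last day of the response period: June 17, 2021 + 25 days = July 12, 2021.
The date termination becomes effective: July 12, 2021 + 48 days = August 29, 2021. That falls on a Sunday, so it rolls to the next business day, Monday, August 30, 2021.

August 30, 2021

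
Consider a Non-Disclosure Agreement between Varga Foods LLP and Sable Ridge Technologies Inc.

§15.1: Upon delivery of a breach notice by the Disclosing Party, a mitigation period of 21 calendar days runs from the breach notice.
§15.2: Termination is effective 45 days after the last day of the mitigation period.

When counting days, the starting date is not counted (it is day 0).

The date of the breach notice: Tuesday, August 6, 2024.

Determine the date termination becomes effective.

October 11, 2024

The last day of the mitigation period: 21 calendar days after August 6, 2024 is August 27, 2024.
Adding 45 calendar days to August 27, 2024 gives October 11, 2024, which is the date termination becomes effective.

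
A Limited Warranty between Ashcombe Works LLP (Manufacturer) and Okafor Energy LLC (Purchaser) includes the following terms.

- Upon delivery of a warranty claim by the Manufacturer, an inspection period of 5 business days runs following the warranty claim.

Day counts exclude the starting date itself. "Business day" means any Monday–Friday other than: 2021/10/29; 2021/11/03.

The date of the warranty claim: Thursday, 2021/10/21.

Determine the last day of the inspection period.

The last day of the inspection period: counting 5 business days from Thursday, 2021/10/21 (Oct 22, Oct 25, Oct 26, Oct 27, Oct 28, skipping weekends) reaches Thursday, 2021/10/28.

2021/10/28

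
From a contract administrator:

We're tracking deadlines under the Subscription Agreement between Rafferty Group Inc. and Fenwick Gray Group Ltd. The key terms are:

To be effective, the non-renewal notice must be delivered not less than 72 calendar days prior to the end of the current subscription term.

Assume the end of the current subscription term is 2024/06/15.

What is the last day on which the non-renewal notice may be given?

2024/06/15 minus 72 days is 2024/04/04.

2024/04/04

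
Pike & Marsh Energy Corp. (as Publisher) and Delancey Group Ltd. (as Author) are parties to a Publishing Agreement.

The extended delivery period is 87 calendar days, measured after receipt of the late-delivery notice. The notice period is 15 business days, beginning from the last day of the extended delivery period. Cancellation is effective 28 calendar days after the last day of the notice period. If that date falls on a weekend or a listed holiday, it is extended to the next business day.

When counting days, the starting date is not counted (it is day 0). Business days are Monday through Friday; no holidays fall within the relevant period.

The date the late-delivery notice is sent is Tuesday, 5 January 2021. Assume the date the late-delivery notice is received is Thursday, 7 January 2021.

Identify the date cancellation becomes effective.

The last day of the extended delivery period: 87 calendar days after 7 January 2021 is 4 April 2021.
The last day of the notice period: counting 15 business days from Sunday, 4 April 2021 (Apr 5, Apr 6, Apr 7, Apr 8, …, Apr 21, Apr 22, Apr 23, skipping weekends) reaches Friday, 23 April 2021.
The date cancellation becomes effective: 28 calendar days after 23 April 2021 is 21 May 2021. 21 May 2021 is a Friday, so no roll-forward applies.

21 May 2021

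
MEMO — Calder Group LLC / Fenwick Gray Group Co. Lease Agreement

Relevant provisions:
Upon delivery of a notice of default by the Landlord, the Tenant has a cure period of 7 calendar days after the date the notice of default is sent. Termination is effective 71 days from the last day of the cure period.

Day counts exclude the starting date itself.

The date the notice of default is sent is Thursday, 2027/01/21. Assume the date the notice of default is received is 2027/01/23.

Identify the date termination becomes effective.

The last day of the cure period: 2027/01/21 + 7 days = 2027/01/28.
The date termination becomes effective: 2027/01/28 + 71 days = 2027/04/09.

2027/04/09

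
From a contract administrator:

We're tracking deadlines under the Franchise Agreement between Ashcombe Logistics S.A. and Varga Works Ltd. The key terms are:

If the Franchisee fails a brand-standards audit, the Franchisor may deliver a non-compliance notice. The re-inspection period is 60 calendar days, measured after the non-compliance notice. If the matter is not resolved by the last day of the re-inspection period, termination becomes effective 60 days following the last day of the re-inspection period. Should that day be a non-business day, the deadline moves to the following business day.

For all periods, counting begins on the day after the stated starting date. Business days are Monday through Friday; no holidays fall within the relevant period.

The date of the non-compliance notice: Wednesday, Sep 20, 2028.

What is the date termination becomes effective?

Adding 60 calendar days to Sep 20, 2028 gives Nov 19, 2028, which is the last day of the re-inspection period.
Adding 60 calendar days to Nov 19, 2028 gives Jan 18, 2029, which is the date termination becomes effective. Jan 18, 2029 is a Thursday, so no roll-forward applies.

Jan 18, 2029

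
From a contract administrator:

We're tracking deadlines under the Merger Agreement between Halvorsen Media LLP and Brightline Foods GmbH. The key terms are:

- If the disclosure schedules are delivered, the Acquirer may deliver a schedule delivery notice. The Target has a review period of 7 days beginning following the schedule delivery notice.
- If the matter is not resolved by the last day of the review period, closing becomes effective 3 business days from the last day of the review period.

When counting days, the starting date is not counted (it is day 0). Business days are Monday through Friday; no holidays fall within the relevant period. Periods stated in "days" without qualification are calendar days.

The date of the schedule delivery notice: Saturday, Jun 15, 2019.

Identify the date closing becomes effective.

Jun 26, 2019

Adding 7 calendar days to Jun 15, 2019 gives Jun 22, 2019, which is the last day of the review period.
The date closing becomes effective: counting 3 business days from Saturday, Jun 22, 2019 (Jun 24, Jun 25, Jun 26, skipping weekends) reaches Wednesday, Jun 26, 2019.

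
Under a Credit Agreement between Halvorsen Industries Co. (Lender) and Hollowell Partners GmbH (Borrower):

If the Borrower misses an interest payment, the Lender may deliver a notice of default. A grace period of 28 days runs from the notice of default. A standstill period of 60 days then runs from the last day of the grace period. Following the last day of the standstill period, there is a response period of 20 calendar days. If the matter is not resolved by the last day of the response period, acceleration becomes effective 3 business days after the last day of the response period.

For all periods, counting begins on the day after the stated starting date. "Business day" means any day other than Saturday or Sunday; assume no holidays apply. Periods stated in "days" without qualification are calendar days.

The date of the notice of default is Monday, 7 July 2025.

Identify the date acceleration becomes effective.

28 October 2025

The last day of the grace period: 28 calendar days after 7 July 2025 is 4 August 2025.
Adding 60 calendar days to 4 August 2025 gives 3 October 2025, which is the last day of the standstill period.
The last day of the response period: 3 October 2025 + 20 days = 23 October 2025.
From Thursday, 23 October 2025, 3 business days (Oct 24, Oct 27, Oct 28, skipping weekends) brings us to Tuesday, 28 October 2025, which is the date acceleration becomes effective.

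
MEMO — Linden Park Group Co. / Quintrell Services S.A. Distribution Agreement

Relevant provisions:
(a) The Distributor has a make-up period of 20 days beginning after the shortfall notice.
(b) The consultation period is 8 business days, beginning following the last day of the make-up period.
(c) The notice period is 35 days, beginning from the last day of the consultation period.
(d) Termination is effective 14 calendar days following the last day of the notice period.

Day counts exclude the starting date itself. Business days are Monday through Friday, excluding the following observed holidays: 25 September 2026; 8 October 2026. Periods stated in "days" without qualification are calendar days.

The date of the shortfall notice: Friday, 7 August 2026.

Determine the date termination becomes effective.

The last day of the make-up period: 7 August 2026 + 20 days = 27 August 2026.
The last day of the consultation period: counting 8 business days from Thursday, 27 August 2026 (Aug 28, Aug 31, Sep 1, Sep 2, Sep 3, Sep 4, Sep 7, Sep 8, skipping weekends) reaches Tuesday, 8 September 2026.
Adding 35 calendar days to 8 September 2026 gives 13 October 2026, which is the last day of the notice period.
Adding 14 calendar days to 13 October 2026 gives 27 October 2026, which is the date termination becomes effective.

27 October 2026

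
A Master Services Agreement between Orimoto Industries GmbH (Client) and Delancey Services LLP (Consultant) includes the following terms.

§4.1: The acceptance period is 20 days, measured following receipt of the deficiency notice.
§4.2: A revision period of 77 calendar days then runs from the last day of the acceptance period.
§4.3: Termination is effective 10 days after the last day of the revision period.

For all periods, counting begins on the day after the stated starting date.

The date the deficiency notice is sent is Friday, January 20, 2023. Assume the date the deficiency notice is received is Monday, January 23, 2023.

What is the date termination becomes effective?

May 10, 2023

The last day of the acceptance period: January 23, 2023 + 20 days = February 12, 2023.
The last day of the revision period: February 12, 2023 + 77 days = April 30, 2023.
Adding 10 calendar days to April 30, 2023 gives May 10, 2023, which is the date termination becomes effective.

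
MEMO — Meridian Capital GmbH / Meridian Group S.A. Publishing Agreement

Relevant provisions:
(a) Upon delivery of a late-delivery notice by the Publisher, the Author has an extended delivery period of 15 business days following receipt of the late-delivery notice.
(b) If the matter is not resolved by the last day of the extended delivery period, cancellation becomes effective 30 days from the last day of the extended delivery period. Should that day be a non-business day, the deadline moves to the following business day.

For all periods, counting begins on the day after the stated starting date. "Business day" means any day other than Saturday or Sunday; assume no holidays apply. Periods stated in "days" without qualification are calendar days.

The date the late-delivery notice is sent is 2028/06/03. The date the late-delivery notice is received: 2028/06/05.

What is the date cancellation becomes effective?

The last day of the extended delivery period: counting 15 business days from Monday, 2028/06/05 (Jun 6, Jun 7, Jun 8, Jun 9, …, Jun 22, Jun 23, Jun 26, skipping weekends) reaches Monday, 2028/06/26.
Adding 30 calendar days to 2028/06/26 gives 2028/07/26, which is the date cancellation becomes effective. 2028/07/26 is a Wednesday, so no roll-forward applies.

2028/07/26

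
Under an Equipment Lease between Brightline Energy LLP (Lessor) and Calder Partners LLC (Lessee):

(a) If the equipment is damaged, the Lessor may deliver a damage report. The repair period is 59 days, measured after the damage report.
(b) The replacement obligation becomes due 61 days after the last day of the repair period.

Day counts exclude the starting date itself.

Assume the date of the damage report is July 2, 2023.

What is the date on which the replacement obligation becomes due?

October 30, 2023

Adding 59 calendar days to July 2, 2023 gives August 30, 2023, which is the last day of the repair period.
The date on which the replacement obligation becomes due: 61 calendar days after August 30, 2023 is October 30, 2023.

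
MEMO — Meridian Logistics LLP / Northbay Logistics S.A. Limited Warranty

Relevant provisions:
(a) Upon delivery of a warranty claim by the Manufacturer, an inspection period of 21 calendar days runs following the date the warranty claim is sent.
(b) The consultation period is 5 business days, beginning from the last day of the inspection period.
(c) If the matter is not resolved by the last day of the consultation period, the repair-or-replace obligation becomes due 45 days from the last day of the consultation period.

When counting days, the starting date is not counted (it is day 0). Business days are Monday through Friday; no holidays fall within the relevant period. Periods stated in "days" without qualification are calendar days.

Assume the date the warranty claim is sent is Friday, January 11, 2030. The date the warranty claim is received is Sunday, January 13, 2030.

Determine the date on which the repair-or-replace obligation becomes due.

Adding 21 calendar days to January 11, 2030 gives February 1, 2030, which is the last day of the inspection period.
From Friday, February 1, 2030, 5 business days (Feb 4, Feb 5, Feb 6, Feb 7, Feb 8, skipping weekends) brings us to Friday, February 8, 2030, which is the last day of the consultation period.
Adding 45 calendar days to February 8, 2030 gives March 25, 2030, which is the date on which the repair-or-replace obligation becomes due.

March 25, 2030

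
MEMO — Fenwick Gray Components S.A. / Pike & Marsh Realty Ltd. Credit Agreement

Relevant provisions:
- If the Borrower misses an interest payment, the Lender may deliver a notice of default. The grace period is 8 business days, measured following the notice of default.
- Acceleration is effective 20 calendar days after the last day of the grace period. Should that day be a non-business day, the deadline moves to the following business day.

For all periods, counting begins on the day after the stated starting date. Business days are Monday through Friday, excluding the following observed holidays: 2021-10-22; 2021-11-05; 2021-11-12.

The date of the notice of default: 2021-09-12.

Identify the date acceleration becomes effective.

The last day of the grace period: counting 8 business days from Sunday, 2021-09-12 (Sep 13, Sep 14, Sep 15, Sep 16, Sep 17, Sep 20, Sep 21, Sep 22, skipping weekends) reaches Wednesday, 2021-09-22.
Adding 20 calendar days to 2021-09-22 gives 2021-10-12, which is the date acceleration becomes effective. 2021-10-12 is a Tuesday and is not a listed holiday, so no roll-forward applies.

2021-10-12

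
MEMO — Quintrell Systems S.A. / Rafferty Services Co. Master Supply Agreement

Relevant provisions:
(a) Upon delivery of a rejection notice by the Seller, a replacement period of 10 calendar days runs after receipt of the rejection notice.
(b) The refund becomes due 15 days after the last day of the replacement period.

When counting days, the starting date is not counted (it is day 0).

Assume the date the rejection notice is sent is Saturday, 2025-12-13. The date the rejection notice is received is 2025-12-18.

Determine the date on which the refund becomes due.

2026-01-12

Adding 10 calendar days to 2025-12-18 gives 2025-12-28, which is the last day of the replacement period.
Adding 15 calendar days to 2025-12-28 gives 2026-01-12, which is the date on which the refund becomes due.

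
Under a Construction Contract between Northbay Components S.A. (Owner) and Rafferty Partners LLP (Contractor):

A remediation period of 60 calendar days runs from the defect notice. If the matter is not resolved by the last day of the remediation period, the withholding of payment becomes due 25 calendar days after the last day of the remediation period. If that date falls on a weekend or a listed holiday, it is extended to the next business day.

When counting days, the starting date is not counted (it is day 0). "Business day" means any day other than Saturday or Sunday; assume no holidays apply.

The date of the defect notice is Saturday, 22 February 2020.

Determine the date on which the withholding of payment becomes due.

The last day of the remediation period: 60 calendar days after 22 February 2020 is 22 April 2020.
Adding 25 calendar days to 22 April 2020 gives 17 May 2020, which is the date on which the withholding of payment becomes due. That falls on a Sunday, so it rolls to the next business day, Monday, 18 May 2020.

18 May 2020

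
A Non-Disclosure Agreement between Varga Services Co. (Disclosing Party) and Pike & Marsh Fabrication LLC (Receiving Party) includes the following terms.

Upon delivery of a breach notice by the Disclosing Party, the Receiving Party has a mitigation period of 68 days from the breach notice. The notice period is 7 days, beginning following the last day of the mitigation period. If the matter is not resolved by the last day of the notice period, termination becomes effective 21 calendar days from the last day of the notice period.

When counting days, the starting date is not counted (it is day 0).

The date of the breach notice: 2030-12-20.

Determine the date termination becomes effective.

2031-03-26

The last day of the mitigation period: 68 calendar days after 2030-12-20 is 2031-02-26.
Adding 7 calendar days to 2031-02-26 gives 2031-03-05, which is the last day of the notice period.
Adding 21 calendar days to 2031-03-05 gives 2031-03-26, which is the date termination becomes effective.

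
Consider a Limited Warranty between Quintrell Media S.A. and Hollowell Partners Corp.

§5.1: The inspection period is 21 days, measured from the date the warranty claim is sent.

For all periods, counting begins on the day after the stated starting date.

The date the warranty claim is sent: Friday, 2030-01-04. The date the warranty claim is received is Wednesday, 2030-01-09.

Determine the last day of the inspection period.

2030-01-25

Adding 21 calendar days to 2030-01-04 gives 2030-01-25, which is the last day of the inspection period.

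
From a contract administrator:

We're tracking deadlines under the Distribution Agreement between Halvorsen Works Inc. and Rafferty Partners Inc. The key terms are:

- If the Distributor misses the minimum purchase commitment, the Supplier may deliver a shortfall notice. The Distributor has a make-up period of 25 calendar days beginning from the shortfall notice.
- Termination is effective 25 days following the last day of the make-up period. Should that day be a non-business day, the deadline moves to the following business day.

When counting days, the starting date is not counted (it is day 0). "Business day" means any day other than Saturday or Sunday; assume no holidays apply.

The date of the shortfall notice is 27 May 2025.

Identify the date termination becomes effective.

Adding 25 calendar days to 27 May 2025 gives 21 June 2025, which is the last day of the make-up period.
The date termination becomes effective: 21 June 2025 + 25 days = 16 July 2025. 16 July 2025 is a Wednesday, so no roll-forward applies.

16 July 2025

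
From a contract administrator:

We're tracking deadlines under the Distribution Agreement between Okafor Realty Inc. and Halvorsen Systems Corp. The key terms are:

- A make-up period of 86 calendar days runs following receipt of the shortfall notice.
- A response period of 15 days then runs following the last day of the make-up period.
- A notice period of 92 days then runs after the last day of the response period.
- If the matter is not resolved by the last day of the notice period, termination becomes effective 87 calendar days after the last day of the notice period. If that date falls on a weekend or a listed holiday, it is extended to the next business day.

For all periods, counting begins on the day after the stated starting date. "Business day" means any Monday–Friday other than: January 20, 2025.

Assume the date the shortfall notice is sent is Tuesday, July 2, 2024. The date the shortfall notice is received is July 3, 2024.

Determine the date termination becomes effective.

Adding 86 calendar days to July 3, 2024 gives September 27, 2024, which is the last day of the make-up period.
The last day of the response period: September 27, 2024 + 15 days = October 12, 2024.
Adding 92 calendar days to October 12, 2024 gives January 12, 2025, which is the last day of the notice period.
The date termination becomes effective: 87 calendar days after January 12, 2025 is April 9, 2025. April 9, 2025 is a Wednesday and is not a listed holiday, so no roll-forward applies.

April 9, 2025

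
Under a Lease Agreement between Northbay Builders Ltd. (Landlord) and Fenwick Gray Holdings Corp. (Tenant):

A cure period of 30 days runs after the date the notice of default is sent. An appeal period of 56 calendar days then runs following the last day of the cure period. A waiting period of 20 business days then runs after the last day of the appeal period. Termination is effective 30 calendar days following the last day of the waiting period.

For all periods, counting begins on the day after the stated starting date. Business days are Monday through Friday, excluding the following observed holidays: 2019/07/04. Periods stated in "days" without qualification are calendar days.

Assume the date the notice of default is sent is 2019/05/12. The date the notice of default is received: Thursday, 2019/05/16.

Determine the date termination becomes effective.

2019/10/03

Adding 30 calendar days to 2019/05/12 gives 2019/06/11, which is the last day of the cure period.
The last day of the appeal period: 2019/06/11 + 56 days = 2019/08/06.
The last day of the waiting period: 20 business days after Tuesday, 2019/08/06, skipping weekends — Aug 7, Aug 8, Aug 9, Aug 12, …, Aug 30, Sep 2, Sep 3 — lands on Tuesday, 2019/09/03.
Adding 30 calendar days to 2019/09/03 gives 2019/10/03, which is the date termination becomes effective.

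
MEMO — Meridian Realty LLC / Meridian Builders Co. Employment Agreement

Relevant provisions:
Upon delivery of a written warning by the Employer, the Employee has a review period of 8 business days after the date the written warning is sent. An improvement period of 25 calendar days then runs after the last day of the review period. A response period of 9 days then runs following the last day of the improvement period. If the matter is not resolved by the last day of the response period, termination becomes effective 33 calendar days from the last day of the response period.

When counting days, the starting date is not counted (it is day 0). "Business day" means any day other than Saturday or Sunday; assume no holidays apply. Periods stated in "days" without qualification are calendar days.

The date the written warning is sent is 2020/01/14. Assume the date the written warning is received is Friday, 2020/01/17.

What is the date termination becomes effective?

2020/03/31

The last day of the review period: 8 business days after Tuesday, 2020/01/14, skipping weekends — Jan 15, Jan 16, Jan 17, Jan 20, Jan 21, Jan 22, Jan 23, Jan 24 — lands on Friday, 2020/01/24.
The last day of the improvement period: 25 calendar days after 2020/01/24 is 2020/02/18.
Adding 9 calendar days to 2020/02/18 gives 2020/02/27, which is the last day of the response period.
Adding 33 calendar days to 2020/02/27 gives 2020/03/31, which is the date termination becomes effective.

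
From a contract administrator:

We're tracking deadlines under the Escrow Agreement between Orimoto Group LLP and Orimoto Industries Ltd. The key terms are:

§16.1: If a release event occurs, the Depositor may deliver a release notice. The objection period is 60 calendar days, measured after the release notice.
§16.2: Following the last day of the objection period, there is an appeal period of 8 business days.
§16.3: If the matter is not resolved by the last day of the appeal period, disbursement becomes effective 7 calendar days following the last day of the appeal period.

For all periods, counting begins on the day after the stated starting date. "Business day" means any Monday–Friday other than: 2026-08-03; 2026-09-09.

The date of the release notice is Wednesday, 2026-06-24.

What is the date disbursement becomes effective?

2026-09-09

The last day of the objection period: 60 calendar days after 2026-06-24 is 2026-08-23.
The last day of the appeal period: counting 8 business days from Sunday, 2026-08-23 (Aug 24, Aug 25, Aug 26, Aug 27, Aug 28, Aug 31, Sep 1, Sep 2, skipping weekends) reaches Wednesday, 2026-09-02.
Adding 7 calendar days to 2026-09-02 gives 2026-09-09, which is the date disbursement becomes effective.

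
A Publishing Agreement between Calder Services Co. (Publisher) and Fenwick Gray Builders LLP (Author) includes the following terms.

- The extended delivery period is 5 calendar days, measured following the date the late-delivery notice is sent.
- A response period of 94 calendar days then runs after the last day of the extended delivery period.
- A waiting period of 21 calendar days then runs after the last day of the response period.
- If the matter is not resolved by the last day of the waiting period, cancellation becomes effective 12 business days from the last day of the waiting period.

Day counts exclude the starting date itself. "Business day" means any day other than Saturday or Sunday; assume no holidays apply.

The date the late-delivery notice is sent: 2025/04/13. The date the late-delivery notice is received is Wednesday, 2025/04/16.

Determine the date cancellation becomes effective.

Adding 5 calendar days to 2025/04/13 gives 2025/04/18, which is the last day of the extended delivery period.
Adding 94 calendar days to 2025/04/18 gives 2025/07/21, which is the last day of the response period.
The last day of the waiting period: 2025/07/21 + 21 days = 2025/08/11.
The date cancellation becomes effective: 12 business days after Monday, 2025/08/11, skipping weekends — Aug 12, Aug 13, Aug 14, Aug 15, …, Aug 25, Aug 26, Aug 27 — lands on Wednesday, 2025/08/27.

2025/08/27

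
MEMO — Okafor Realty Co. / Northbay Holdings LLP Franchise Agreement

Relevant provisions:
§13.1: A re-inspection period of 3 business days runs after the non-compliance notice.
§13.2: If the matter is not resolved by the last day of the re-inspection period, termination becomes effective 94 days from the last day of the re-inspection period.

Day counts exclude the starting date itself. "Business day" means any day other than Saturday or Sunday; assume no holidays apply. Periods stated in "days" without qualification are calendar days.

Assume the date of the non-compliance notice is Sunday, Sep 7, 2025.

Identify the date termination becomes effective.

Dec 13, 2025

From Sunday, Sep 7, 2025, 3 business days (Sep 8, Sep 9, Sep 10, skipping weekends) brings us to Wednesday, Sep 10, 2025, which is the last day of the re-inspection period.
The date termination becomes effective: 94 calendar days after Sep 10, 2025 is Dec 13, 2025.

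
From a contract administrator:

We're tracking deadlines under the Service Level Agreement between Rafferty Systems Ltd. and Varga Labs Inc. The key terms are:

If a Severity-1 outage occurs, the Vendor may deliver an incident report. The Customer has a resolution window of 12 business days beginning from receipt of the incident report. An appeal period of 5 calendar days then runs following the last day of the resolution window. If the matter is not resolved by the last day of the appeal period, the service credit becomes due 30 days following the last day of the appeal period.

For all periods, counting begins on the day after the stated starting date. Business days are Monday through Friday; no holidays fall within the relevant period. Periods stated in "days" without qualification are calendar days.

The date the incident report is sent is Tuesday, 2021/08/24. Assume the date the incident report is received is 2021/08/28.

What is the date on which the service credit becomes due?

The last day of the resolution window: counting 12 business days from Saturday, 2021/08/28 (Aug 30, Aug 31, Sep 1, Sep 2, …, Sep 10, Sep 13, Sep 14, skipping weekends) reaches Tuesday, 2021/09/14.
The last day of the appeal period: 5 calendar days after 2021/09/14 is 2021/09/19.
The date on which the service credit becomes due: 2021/09/19 + 30 days = 2021/10/19.

2021/10/19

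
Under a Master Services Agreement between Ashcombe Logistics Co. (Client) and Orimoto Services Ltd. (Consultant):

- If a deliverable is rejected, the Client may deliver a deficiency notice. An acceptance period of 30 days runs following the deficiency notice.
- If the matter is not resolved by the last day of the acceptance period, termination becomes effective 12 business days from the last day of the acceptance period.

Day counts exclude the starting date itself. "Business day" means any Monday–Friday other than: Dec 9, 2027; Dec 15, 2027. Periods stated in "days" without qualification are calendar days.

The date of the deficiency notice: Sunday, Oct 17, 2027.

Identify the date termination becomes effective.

The last day of the acceptance period: 30 calendar days after Oct 17, 2027 is Nov 16, 2027.
The date termination becomes effective: counting 12 business days from Tuesday, Nov 16, 2027 (Nov 17, Nov 18, Nov 19, Nov 22, …, Nov 30, Dec 1, Dec 2, skipping weekends) reaches Thursday, Dec 2, 2027.

Dec 2, 2027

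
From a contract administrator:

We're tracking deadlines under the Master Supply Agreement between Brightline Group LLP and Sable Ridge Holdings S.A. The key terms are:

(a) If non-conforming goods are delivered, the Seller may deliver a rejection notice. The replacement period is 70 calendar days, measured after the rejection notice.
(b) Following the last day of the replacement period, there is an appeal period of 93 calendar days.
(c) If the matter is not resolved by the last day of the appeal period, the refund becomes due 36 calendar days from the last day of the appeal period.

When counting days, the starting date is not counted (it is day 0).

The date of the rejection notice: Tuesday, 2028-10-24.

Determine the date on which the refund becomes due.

Adding 70 calendar days to 2028-10-24 gives 2029-01-02, which is the last day of the replacement period.
The last day of the appeal period: 93 calendar days after 2029-01-02 is 2029-04-05.
Adding 36 calendar days to 2029-04-05 gives 2029-05-11, which is the date on which the refund becomes due.

2029-05-11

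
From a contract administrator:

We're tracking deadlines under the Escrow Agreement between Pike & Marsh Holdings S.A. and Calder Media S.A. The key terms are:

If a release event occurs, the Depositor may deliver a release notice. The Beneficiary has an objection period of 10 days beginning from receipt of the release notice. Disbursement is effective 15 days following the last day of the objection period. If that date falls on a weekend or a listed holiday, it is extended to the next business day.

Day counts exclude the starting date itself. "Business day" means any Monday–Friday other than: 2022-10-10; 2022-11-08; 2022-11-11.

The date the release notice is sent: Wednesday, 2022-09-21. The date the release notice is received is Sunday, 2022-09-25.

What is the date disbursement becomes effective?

2022-10-20

Adding 10 calendar days to 2022-09-25 gives 2022-10-05, which is the last day of the objection period.
The date disbursement becomes effective: 15 calendar days after 2022-10-05 is 2022-10-20. 2022-10-20 is a Thursday and is not a listed holiday, so no roll-forward applies.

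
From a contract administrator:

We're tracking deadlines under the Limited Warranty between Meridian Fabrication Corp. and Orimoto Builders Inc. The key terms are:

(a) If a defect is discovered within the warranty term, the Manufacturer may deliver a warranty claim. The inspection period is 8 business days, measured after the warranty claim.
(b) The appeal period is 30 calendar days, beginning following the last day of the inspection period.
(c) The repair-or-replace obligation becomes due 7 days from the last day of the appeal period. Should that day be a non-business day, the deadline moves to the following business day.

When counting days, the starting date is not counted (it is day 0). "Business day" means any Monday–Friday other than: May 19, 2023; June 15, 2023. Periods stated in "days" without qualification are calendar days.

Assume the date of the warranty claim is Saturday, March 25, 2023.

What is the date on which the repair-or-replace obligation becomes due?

May 12, 2023

The last day of the inspection period: counting 8 business days from Saturday, March 25, 2023 (Mar 27, Mar 28, Mar 29, Mar 30, Mar 31, Apr 3, Apr 4, Apr 5, skipping weekends) reaches Wednesday, April 5, 2023.
The last day of the appeal period: 30 calendar days after April 5, 2023 is May 5, 2023.
Adding 7 calendar days to May 5, 2023 gives May 12, 2023, which is the date on which the repair-or-replace obligation becomes due. May 12, 2023 is a Friday and is not a listed holiday, so no roll-forward applies.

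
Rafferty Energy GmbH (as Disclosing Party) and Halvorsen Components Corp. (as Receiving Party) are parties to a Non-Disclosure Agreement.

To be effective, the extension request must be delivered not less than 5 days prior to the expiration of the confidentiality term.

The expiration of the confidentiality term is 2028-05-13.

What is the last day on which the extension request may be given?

Counting back 5 calendar days from 2028-05-13 gives 2028-05-08.

2028-05-08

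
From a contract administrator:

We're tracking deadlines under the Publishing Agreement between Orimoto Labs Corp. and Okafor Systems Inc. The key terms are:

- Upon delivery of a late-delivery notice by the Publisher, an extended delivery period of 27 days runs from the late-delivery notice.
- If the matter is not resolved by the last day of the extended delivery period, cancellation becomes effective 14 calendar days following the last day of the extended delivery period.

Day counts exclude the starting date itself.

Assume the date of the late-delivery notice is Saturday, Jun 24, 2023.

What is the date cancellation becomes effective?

Aug 4, 2023

Adding 27 calendar days to Jun 24, 2023 gives Jul 21, 2023, which is the last day of the extended delivery period.
The date cancellation becomes effective: Jul 21, 2023 + 14 days = Aug 4, 2023.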